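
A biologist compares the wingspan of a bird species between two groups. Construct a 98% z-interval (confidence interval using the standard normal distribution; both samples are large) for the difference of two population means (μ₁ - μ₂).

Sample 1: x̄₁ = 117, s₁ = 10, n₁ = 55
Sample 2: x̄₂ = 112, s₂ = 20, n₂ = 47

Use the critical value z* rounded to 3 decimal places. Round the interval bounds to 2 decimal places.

Both samples are large (n₁ = 55 ≥ 30, n₂ = 47 ≥ 30), so a z-interval for the difference of means applies.

Point estimate: x̄₁ - x̄₂ = 117 - 112 = 5

Standard error: SE = √(s₁²/n₁ + s₂²/n₂)
= √(10²/55 + 20²/47)
= √(1.818182 + 8.510638)
= 3.213848

For 98% confidence, z* = 2.326 (from standard normal table)
Margin of error: E = z* × SE = 2.326 × 3.213848 = 7.4754

Z-interval: (x̄₁ - x̄₂) ± E = 5 ± 7.4754 = (-2.4754, 12.4754)

Rounded to 2 decimal places:

(-2.48, 12.48)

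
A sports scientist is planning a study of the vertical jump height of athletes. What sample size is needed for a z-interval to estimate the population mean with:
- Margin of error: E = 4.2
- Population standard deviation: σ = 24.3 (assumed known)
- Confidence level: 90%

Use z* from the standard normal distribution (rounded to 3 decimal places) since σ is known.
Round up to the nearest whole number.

Using z* since population σ is known (z-interval formula).

For 90% confidence, z* = 1.645 (from standard normal table)

Sample size formula for z-interval: n = (z*σ/E)²

n = (1.645 × 24.3 / 4.2)²
  = (9.517500)²
  = 90.5828

Round up to the nearest whole number: n = 91

91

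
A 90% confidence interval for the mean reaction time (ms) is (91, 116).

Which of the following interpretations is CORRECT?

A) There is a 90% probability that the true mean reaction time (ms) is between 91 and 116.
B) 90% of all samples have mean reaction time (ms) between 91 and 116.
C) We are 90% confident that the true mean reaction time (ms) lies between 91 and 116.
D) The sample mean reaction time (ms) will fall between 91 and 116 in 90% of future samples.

A confidence interval represents our confidence in the procedure, not a probability statement about the parameter.

Key concept: If we repeated this sampling process many times and computed a 90% CI each time, about 90% of those intervals would contain the true population parameter.

For this specific interval (91, 116):
- Midpoint (point estimate): 103.5
- Margin of error: 12.5

The correct interpretation is the one stating confidence that the true parameter lies in the interval — option C.

C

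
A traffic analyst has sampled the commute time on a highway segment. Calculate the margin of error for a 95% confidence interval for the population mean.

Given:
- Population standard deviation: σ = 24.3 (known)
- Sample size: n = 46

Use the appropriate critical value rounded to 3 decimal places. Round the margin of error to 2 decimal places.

The population standard deviation σ is known, so use the z-interval margin of error formula.

For 95% confidence, z* = 1.96 (from standard normal table)

Margin of error formula for z-interval: E = z* × σ/√n

E = 1.96 × 24.3/√46
  = 1.96 × 3.582840
  = 7.0224

Rounded to 2 decimal places:

7.02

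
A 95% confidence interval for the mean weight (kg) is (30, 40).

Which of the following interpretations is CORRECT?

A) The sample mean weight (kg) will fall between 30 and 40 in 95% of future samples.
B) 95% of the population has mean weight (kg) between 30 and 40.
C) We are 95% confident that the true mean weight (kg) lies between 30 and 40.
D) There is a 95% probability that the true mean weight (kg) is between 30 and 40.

A confidence interval represents our confidence in the procedure, not a probability statement about the parameter.

Key concept: If we repeated this sampling process many times and computed a 95% CI each time, about 95% of those intervals would contain the true population parameter.

For this specific interval (30, 40):
- Midpoint (point estimate): 35
- Margin of error: 5

The correct interpretation is the one stating confidence that the true parameter lies in the interval — option C.

C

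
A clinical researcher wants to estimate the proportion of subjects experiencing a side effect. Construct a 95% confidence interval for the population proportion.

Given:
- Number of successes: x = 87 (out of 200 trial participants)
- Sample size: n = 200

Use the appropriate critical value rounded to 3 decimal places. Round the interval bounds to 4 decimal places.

Sample proportion: p̂ = 87/200 = 0.435000

Check conditions for normal approximation:
  np̂ = 87 ≥ 10 ✓
  n(1-p̂) = 113 ≥ 10 ✓

The sample is large enough, so use a z-interval (normal approximation) for the proportion.

For 95% confidence, z* = 1.96 (from standard normal table)

Standard error: SE = √(p̂(1-p̂)/n) = √(0.435000×0.565000/200) = 0.03505531

Margin of error: E = z* × SE = 1.96 × 0.03505531 = 0.068708

Z-interval: p̂ ± E = 0.435000 ± 0.068708 = (0.366292, 0.503708)

Rounded to 4 decimal places:

(0.3663, 0.5037)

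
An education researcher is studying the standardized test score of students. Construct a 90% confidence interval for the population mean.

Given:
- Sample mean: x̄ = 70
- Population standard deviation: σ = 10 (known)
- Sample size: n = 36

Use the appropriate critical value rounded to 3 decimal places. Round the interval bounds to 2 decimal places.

The population standard deviation σ is known, so use a z-interval (standard normal critical value).

For 90% confidence, z* = 1.645 (from standard normal table)

Standard error: SE = σ/√n = 10/√36 = 1.666667

Margin of error: E = z* × SE = 1.645 × 1.666667 = 2.7417

Z-interval: x̄ ± E = 70 ± 2.7417 = (67.2583, 72.7417)

Rounded to 2 decimal places:

(67.26, 72.74)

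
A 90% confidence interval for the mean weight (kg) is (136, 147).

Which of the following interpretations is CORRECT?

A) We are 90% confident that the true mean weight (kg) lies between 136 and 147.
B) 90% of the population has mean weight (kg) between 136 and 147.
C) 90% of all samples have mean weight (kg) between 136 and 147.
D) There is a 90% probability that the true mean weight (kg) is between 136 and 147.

A confidence interval represents our confidence in the procedure, not a probability statement about the parameter.

Key concept: If we repeated this sampling process many times and computed a 90% CI each time, about 90% of those intervals would contain the true population parameter.

For this specific interval (136, 147):
- Midpoint (point estimate): 141.5
- Margin of error: 5.5

The correct interpretation is the one stating confidence that the true parameter lies in the interval — option A.

A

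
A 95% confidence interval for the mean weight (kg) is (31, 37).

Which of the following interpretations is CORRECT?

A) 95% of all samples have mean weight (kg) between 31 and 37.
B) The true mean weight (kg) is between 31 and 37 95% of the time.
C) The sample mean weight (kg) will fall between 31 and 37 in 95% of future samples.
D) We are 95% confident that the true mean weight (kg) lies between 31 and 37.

A confidence interval represents our confidence in the procedure, not a probability statement about the parameter.

Key concept: If we repeated this sampling process many times and computed a 95% CI each time, about 95% of those intervals would contain the true population parameter.

For this specific interval (31, 37):
- Midpoint (point estimate): 34
- Margin of error: 3

The correct interpretation is the one stating confidence that the true parameter lies in the interval — option D.

D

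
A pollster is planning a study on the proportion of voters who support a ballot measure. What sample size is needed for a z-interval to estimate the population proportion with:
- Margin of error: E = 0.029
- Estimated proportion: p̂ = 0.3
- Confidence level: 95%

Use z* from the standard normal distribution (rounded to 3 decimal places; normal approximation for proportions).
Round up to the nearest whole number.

Using z* for proportion z-interval (normal approximation).

For 95% confidence, z* = 1.96 (from standard normal table)

Sample size formula for proportion z-interval: n = z*²p̂(1-p̂)/E²

n = 1.96² × 0.3 × 0.7 / 0.029²
  = 3.8416 × 0.21 / 0.000841
  = 959.2580

Round up to the nearest whole number: n = 960

960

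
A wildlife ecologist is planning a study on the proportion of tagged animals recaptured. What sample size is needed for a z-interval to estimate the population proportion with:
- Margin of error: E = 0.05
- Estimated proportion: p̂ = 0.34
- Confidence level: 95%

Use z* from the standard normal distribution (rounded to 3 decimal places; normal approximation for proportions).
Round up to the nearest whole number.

Using z* for proportion z-interval (normal approximation).

For 95% confidence, z* = 1.96 (from standard normal table)

Sample size formula for proportion z-interval: n = z*²p̂(1-p̂)/E²

n = 1.96² × 0.34 × 0.66 / 0.05²
  = 3.8416 × 0.2244 / 0.0025
  = 344.8220

Round up to the nearest whole number: n = 345

345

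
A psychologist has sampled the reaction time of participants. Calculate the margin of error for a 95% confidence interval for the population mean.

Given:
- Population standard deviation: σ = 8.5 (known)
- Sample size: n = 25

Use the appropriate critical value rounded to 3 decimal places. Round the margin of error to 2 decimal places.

The population standard deviation σ is known, so use the z-interval margin of error formula.

For 95% confidence, z* = 1.96 (from standard normal table)

Margin of error formula for z-interval: E = z* × σ/√n

E = 1.96 × 8.5/√25
  = 1.96 × 1.700000
  = 3.3320

Rounded to 2 decimal places:

3.33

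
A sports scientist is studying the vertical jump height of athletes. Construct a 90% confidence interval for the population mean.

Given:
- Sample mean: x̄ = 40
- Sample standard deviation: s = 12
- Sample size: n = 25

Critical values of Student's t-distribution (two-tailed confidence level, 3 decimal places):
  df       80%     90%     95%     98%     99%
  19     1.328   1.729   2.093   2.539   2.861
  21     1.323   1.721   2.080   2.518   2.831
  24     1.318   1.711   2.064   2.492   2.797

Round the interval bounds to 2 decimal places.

The population standard deviation σ is unknown (only the sample standard deviation s is given), so use a t-interval with df = n - 1 = 25 - 1 = 24.

For 90% confidence with df = 24, t* = 1.711 (from t-table)

Standard error: SE = s/√n = 12/√25 = 2.400000

Margin of error: E = t* × SE = 1.711 × 2.400000 = 4.1064

T-interval: x̄ ± E = 40 ± 4.1064 = (35.8936, 44.1064)

Rounded to 2 decimal places:

(35.89, 44.11)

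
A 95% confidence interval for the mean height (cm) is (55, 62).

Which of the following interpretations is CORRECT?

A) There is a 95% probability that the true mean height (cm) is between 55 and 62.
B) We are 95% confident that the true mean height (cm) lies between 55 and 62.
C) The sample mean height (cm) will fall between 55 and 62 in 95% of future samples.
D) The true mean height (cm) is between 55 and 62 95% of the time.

A confidence interval represents our confidence in the procedure, not a probability statement about the parameter.

Key concept: If we repeated this sampling process many times and computed a 95% CI each time, about 95% of those intervals would contain the true population parameter.

For this specific interval (55, 62):
- Midpoint (point estimate): 58.5
- Margin of error: 3.5

The correct interpretation is the one stating confidence that the true parameter lies in the interval — option B.

B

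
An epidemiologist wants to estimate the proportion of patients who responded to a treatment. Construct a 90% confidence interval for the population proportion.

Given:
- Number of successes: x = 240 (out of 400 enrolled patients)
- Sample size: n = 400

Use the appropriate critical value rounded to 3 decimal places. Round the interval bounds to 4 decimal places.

Sample proportion: p̂ = 240/400 = 0.600000

Check conditions for normal approximation:
  np̂ = 240 ≥ 10 ✓
  n(1-p̂) = 160 ≥ 10 ✓

The sample is large enough, so use a z-interval (normal approximation) for the proportion.

For 90% confidence, z* = 1.645 (from standard normal table)

Standard error: SE = √(p̂(1-p̂)/n) = √(0.600000×0.400000/400) = 0.02449490

Margin of error: E = z* × SE = 1.645 × 0.02449490 = 0.040294

Z-interval: p̂ ± E = 0.600000 ± 0.040294 = (0.559706, 0.640294)

Rounded to 4 decimal places:

(0.5597, 0.6403)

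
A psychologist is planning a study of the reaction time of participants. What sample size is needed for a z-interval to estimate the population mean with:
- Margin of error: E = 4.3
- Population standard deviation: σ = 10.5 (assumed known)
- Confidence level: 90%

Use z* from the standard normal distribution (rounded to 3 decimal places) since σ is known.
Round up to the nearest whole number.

Using z* since population σ is known (z-interval formula).

For 90% confidence, z* = 1.645 (from standard normal table)

Sample size formula for z-interval: n = (z*σ/E)²

n = (1.645 × 10.5 / 4.3)²
  = (4.016860)²
  = 16.1352

Round up to the nearest whole number: n = 17

17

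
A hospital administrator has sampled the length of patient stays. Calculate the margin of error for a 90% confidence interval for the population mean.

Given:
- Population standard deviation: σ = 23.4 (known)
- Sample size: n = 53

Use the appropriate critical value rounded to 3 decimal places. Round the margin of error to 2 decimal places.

The population standard deviation σ is known, so use the z-interval margin of error formula.

For 90% confidence, z* = 1.645 (from standard normal table)

Margin of error formula for z-interval: E = z* × σ/√n

E = 1.645 × 23.4/√53
  = 1.645 × 3.214237
  = 5.2874

Rounded to 2 decimal places:

5.29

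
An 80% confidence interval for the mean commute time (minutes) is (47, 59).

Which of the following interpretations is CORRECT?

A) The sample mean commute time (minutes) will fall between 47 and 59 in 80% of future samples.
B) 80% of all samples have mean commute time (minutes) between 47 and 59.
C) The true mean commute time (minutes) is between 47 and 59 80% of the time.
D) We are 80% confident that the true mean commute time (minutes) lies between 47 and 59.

A confidence interval represents our confidence in the procedure, not a probability statement about the parameter.

Key concept: If we repeated this sampling process many times and computed an 80% CI each time, about 80% of those intervals would contain the true population parameter.

For this specific interval (47, 59):
- Midpoint (point estimate): 53
- Margin of error: 6

The correct interpretation is the one stating confidence that the true parameter lies in the interval — option D.

D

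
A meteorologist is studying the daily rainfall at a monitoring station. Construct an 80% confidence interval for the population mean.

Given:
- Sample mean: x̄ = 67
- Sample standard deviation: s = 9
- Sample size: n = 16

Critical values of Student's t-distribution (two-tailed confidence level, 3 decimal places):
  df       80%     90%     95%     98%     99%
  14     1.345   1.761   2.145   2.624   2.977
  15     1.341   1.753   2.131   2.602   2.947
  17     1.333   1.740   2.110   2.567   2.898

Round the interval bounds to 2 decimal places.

The population standard deviation σ is unknown (only the sample standard deviation s is given), so use a t-interval with df = n - 1 = 16 - 1 = 15.

For 80% confidence with df = 15, t* = 1.341 (from t-table)

Standard error: SE = s/√n = 9/√16 = 2.250000

Margin of error: E = t* × SE = 1.341 × 2.250000 = 3.0172

T-interval: x̄ ± E = 67 ± 3.0172 = (63.9828, 70.0173)

Rounded to 2 decimal places:

(63.98, 70.02)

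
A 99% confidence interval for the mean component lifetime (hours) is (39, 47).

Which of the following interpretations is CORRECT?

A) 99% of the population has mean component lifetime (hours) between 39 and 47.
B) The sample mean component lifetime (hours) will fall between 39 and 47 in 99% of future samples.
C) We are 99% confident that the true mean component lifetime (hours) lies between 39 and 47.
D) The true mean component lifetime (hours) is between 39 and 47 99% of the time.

A confidence interval represents our confidence in the procedure, not a probability statement about the parameter.

Key concept: If we repeated this sampling process many times and computed a 99% CI each time, about 99% of those intervals would contain the true population parameter.

For this specific interval (39, 47):
- Midpoint (point estimate): 43
- Margin of error: 4

The correct interpretation is the one stating confidence that the true parameter lies in the interval — option C.

C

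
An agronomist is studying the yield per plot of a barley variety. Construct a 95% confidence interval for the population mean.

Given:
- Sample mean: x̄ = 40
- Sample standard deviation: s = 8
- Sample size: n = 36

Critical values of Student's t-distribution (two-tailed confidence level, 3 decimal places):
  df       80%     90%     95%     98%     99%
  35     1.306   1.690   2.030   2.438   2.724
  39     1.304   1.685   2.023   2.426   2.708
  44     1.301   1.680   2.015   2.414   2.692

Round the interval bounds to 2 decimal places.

The population standard deviation σ is unknown (only the sample standard deviation s is given), so use a t-interval with df = n - 1 = 36 - 1 = 35.

For 95% confidence with df = 35, t* = 2.030 (from t-table)

Standard error: SE = s/√n = 8/√36 = 1.333333

Margin of error: E = t* × SE = 2.030 × 1.333333 = 2.7067

T-interval: x̄ ± E = 40 ± 2.7067 = (37.2933, 42.7067)

Rounded to 2 decimal places:

(37.29, 42.71)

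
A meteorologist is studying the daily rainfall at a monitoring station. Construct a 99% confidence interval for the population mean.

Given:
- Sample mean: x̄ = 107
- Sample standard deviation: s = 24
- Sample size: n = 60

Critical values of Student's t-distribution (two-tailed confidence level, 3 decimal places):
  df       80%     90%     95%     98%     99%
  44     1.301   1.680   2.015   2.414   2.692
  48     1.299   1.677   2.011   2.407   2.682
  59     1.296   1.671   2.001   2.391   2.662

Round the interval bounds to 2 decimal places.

The population standard deviation σ is unknown (only the sample standard deviation s is given), so use a t-interval with df = n - 1 = 60 - 1 = 59.

For 99% confidence with df = 59, t* = 2.662 (from t-table)

Standard error: SE = s/√n = 24/√60 = 3.098387

Margin of error: E = t* × SE = 2.662 × 3.098387 = 8.2479

T-interval: x̄ ± E = 107 ± 8.2479 = (98.7521, 115.2479)

Rounded to 2 decimal places:

(98.75, 115.25)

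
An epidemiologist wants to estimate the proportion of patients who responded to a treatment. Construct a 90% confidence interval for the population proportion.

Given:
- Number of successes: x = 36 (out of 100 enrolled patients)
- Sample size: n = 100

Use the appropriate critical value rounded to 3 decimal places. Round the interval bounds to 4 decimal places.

Sample proportion: p̂ = 36/100 = 0.360000

Check conditions for normal approximation:
  np̂ = 36 ≥ 10 ✓
  n(1-p̂) = 64 ≥ 10 ✓

The sample is large enough, so use a z-interval (normal approximation) for the proportion.

For 90% confidence, z* = 1.645 (from standard normal table)

Standard error: SE = √(p̂(1-p̂)/n) = √(0.360000×0.640000/100) = 0.04800000

Margin of error: E = z* × SE = 1.645 × 0.04800000 = 0.078960

Z-interval: p̂ ± E = 0.360000 ± 0.078960 = (0.281040, 0.438960)

Rounded to 4 decimal places:

(0.2810, 0.4390)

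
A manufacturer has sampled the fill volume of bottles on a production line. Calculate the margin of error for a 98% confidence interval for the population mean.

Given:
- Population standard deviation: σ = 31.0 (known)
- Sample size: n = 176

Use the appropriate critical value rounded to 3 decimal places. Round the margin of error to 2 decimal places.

The population standard deviation σ is known, so use the z-interval margin of error formula.

For 98% confidence, z* = 2.326 (from standard normal table)

Margin of error formula for z-interval: E = z* × σ/√n

E = 2.326 × 31.0/√176
  = 2.326 × 2.336713
  = 5.4352

Rounded to 2 decimal places:

5.44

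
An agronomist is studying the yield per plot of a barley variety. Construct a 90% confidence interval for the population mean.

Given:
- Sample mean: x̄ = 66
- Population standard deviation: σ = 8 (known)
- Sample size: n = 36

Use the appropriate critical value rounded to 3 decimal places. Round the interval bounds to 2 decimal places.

The population standard deviation σ is known, so use a z-interval (standard normal critical value).

For 90% confidence, z* = 1.645 (from standard normal table)

Standard error: SE = σ/√n = 8/√36 = 1.333333

Margin of error: E = z* × SE = 1.645 × 1.333333 = 2.1933

Z-interval: x̄ ± E = 66 ± 2.1933 = (63.8067, 68.1933)

Rounded to 2 decimal places:

(63.81, 68.19)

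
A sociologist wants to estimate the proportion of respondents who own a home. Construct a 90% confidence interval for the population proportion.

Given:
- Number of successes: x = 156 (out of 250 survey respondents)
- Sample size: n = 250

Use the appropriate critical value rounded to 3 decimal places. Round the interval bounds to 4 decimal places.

Sample proportion: p̂ = 156/250 = 0.624000

Check conditions for normal approximation:
  np̂ = 156 ≥ 10 ✓
  n(1-p̂) = 94 ≥ 10 ✓

The sample is large enough, so use a z-interval (normal approximation) for the proportion.

For 90% confidence, z* = 1.645 (from standard normal table)

Standard error: SE = √(p̂(1-p̂)/n) = √(0.624000×0.376000/250) = 0.03063488

Margin of error: E = z* × SE = 1.645 × 0.03063488 = 0.050394

Z-interval: p̂ ± E = 0.624000 ± 0.050394 = (0.573606, 0.674394)

Rounded to 4 decimal places:

(0.5736, 0.6744)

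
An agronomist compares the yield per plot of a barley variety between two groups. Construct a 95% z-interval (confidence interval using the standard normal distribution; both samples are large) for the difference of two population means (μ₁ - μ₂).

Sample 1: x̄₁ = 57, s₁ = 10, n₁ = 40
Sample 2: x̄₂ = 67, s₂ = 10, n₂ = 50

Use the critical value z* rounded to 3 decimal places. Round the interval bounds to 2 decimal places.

Both samples are large (n₁ = 40 ≥ 30, n₂ = 50 ≥ 30), so a z-interval for the difference of means applies.

Point estimate: x̄₁ - x̄₂ = 57 - 67 = -10

Standard error: SE = √(s₁²/n₁ + s₂²/n₂)
= √(10²/40 + 10²/50)
= √(2.500000 + 2.000000)
= 2.121320

For 95% confidence, z* = 1.96 (from standard normal table)
Margin of error: E = z* × SE = 1.96 × 2.121320 = 4.1578

Z-interval: (x̄₁ - x̄₂) ± E = -10 ± 4.1578 = (-14.1578, -5.8422)

Rounded to 2 decimal places:

(-14.16, -5.84)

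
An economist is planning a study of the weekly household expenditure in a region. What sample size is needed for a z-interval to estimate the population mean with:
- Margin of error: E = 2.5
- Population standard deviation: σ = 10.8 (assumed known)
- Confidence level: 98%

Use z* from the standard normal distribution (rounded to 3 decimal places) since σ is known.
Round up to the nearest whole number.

Using z* since population σ is known (z-interval formula).

For 98% confidence, z* = 2.326 (from standard normal table)

Sample size formula for z-interval: n = (z*σ/E)²

n = (2.326 × 10.8 / 2.5)²
  = (10.048320)²
  = 100.9687

Round up to the nearest whole number: n = 101

101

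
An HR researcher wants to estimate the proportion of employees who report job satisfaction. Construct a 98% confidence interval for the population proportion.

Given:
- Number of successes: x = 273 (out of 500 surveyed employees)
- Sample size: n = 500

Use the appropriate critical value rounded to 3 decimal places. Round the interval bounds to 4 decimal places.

Sample proportion: p̂ = 273/500 = 0.546000

Check conditions for normal approximation:
  np̂ = 273 ≥ 10 ✓
  n(1-p̂) = 227 ≥ 10 ✓

The sample is large enough, so use a z-interval (normal approximation) for the proportion.

For 98% confidence, z* = 2.326 (from standard normal table)

Standard error: SE = √(p̂(1-p̂)/n) = √(0.546000×0.454000/500) = 0.02226585

Margin of error: E = z* × SE = 2.326 × 0.02226585 = 0.051790

Z-interval: p̂ ± E = 0.546000 ± 0.051790 = (0.494210, 0.597790)

Rounded to 4 decimal places:

(0.4942, 0.5978)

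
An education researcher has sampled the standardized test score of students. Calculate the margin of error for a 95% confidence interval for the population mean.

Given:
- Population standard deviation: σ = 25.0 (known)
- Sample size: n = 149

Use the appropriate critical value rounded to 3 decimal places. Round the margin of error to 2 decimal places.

The population standard deviation σ is known, so use the z-interval margin of error formula.

For 95% confidence, z* = 1.96 (from standard normal table)

Margin of error formula for z-interval: E = z* × σ/√n

E = 1.96 × 25.0/√149
  = 1.96 × 2.048080
  = 4.0142

Rounded to 2 decimal places:

4.01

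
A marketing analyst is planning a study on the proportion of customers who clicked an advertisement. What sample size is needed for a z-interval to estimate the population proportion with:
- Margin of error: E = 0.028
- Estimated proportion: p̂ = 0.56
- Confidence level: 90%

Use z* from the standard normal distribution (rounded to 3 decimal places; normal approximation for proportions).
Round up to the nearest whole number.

Using z* for proportion z-interval (normal approximation).

For 90% confidence, z* = 1.645 (from standard normal table)

Sample size formula for proportion z-interval: n = z*²p̂(1-p̂)/E²

n = 1.645² × 0.56 × 0.44 / 0.028²
  = 2.706025 × 0.2464 / 0.000784
  = 850.4650

Round up to the nearest whole number: n = 851

851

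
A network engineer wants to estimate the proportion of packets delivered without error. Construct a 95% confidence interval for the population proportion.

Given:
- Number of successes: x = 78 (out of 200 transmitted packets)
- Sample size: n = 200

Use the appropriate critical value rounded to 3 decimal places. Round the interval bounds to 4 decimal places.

Sample proportion: p̂ = 78/200 = 0.390000

Check conditions for normal approximation:
  np̂ = 78 ≥ 10 ✓
  n(1-p̂) = 122 ≥ 10 ✓

The sample is large enough, so use a z-interval (normal approximation) for the proportion.

For 95% confidence, z* = 1.96 (from standard normal table)

Standard error: SE = √(p̂(1-p̂)/n) = √(0.390000×0.610000/200) = 0.03448913

Margin of error: E = z* × SE = 1.96 × 0.03448913 = 0.067599

Z-interval: p̂ ± E = 0.390000 ± 0.067599 = (0.322401, 0.457599)

Rounded to 4 decimal places:

(0.3224, 0.4576)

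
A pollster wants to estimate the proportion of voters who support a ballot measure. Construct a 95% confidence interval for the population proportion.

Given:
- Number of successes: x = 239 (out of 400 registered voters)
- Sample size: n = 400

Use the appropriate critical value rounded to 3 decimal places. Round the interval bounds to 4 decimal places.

Sample proportion: p̂ = 239/400 = 0.597500

Check conditions for normal approximation:
  np̂ = 239 ≥ 10 ✓
  n(1-p̂) = 161 ≥ 10 ✓

The sample is large enough, so use a z-interval (normal approximation) for the proportion.

For 95% confidence, z* = 1.96 (from standard normal table)

Standard error: SE = √(p̂(1-p̂)/n) = √(0.597500×0.402500/400) = 0.02452008

Margin of error: E = z* × SE = 1.96 × 0.02452008 = 0.048059

Z-interval: p̂ ± E = 0.597500 ± 0.048059 = (0.549441, 0.645559)

Rounded to 4 decimal places:

(0.5494, 0.6456)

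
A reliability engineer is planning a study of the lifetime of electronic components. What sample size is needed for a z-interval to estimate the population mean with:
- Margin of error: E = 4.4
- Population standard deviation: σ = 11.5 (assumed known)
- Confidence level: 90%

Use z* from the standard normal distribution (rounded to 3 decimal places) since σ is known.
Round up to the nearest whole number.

Using z* since population σ is known (z-interval formula).

For 90% confidence, z* = 1.645 (from standard normal table)

Sample size formula for z-interval: n = (z*σ/E)²

n = (1.645 × 11.5 / 4.4)²
  = (4.299432)²
  = 18.4851

Round up to the nearest whole number: n = 19

19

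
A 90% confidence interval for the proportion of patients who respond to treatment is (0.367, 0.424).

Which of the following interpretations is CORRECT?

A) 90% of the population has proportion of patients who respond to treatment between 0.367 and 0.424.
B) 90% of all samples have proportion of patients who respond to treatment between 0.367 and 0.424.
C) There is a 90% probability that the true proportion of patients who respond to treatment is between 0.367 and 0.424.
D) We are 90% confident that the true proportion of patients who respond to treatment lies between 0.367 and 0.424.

A confidence interval represents our confidence in the procedure, not a probability statement about the parameter.

Key concept: If we repeated this sampling process many times and computed a 90% CI each time, about 90% of those intervals would contain the true population parameter.

For this specific interval (0.367, 0.424):
- Midpoint (point estimate): 0.3955
- Margin of error: 0.0285

The correct interpretation is the one stating confidence that the true parameter lies in the interval — option D.

D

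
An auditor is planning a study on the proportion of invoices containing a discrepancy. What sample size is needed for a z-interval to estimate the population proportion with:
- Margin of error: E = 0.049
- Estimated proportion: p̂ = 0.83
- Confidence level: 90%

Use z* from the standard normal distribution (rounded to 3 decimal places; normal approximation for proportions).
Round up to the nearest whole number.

Using z* for proportion z-interval (normal approximation).

For 90% confidence, z* = 1.645 (from standard normal table)

Sample size formula for proportion z-interval: n = z*²p̂(1-p̂)/E²

n = 1.645² × 0.83 × 0.17 / 0.049²
  = 2.706025 × 0.1411 / 0.002401
  = 159.0255

Round up to the nearest whole number: n = 160

160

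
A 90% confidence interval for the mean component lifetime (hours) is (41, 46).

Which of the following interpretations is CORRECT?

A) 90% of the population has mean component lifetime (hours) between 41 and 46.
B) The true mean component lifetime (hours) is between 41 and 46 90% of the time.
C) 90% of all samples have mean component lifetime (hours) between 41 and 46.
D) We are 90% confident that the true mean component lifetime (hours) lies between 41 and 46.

A confidence interval represents our confidence in the procedure, not a probability statement about the parameter.

Key concept: If we repeated this sampling process many times and computed a 90% CI each time, about 90% of those intervals would contain the true population parameter.

For this specific interval (41, 46):
- Midpoint (point estimate): 43.5
- Margin of error: 2.5

The correct interpretation is the one stating confidence that the true parameter lies in the interval — option D.

D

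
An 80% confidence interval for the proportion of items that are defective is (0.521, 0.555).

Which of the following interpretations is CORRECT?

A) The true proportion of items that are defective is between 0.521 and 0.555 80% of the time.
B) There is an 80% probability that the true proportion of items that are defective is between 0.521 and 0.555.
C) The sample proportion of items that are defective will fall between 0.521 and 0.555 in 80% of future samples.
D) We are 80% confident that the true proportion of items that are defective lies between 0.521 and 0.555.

A confidence interval represents our confidence in the procedure, not a probability statement about the parameter.

Key concept: If we repeated this sampling process many times and computed an 80% CI each time, about 80% of those intervals would contain the true population parameter.

For this specific interval (0.521, 0.555):
- Midpoint (point estimate): 0.538
- Margin of error: 0.017

The correct interpretation is the one stating confidence that the true parameter lies in the interval — option D.

D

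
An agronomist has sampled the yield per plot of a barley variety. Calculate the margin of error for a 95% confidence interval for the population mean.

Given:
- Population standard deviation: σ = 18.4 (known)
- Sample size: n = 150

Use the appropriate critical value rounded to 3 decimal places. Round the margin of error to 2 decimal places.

The population standard deviation σ is known, so use the z-interval margin of error formula.

For 95% confidence, z* = 1.96 (from standard normal table)

Margin of error formula for z-interval: E = z* × σ/√n

E = 1.96 × 18.4/√150
  = 1.96 × 1.502354
  = 2.9446

Rounded to 2 decimal places:

2.94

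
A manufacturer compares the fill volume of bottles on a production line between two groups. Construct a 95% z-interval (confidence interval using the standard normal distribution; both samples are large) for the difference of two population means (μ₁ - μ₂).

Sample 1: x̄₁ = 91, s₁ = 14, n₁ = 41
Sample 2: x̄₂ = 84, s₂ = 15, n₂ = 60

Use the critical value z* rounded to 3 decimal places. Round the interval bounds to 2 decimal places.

Both samples are large (n₁ = 41 ≥ 30, n₂ = 60 ≥ 30), so a z-interval for the difference of means applies.

Point estimate: x̄₁ - x̄₂ = 91 - 84 = 7

Standard error: SE = √(s₁²/n₁ + s₂²/n₂)
= √(14²/41 + 15²/60)
= √(4.780488 + 3.750000)
= 2.920700

For 95% confidence, z* = 1.96 (from standard normal table)
Margin of error: E = z* × SE = 1.96 × 2.920700 = 5.7246

Z-interval: (x̄₁ - x̄₂) ± E = 7 ± 5.7246 = (1.2754, 12.7246)

Rounded to 2 decimal places:

(1.28, 12.72)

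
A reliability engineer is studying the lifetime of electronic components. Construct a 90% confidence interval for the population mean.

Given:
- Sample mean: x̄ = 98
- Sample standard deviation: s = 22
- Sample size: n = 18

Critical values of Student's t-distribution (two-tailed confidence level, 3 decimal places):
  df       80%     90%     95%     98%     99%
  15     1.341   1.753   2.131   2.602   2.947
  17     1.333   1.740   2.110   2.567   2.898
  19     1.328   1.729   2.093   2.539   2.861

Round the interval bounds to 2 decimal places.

The population standard deviation σ is unknown (only the sample standard deviation s is given), so use a t-interval with df = n - 1 = 18 - 1 = 17.

For 90% confidence with df = 17, t* = 1.740 (from t-table)

Standard error: SE = s/√n = 22/√18 = 5.185450

Margin of error: E = t* × SE = 1.740 × 5.185450 = 9.0227

T-interval: x̄ ± E = 98 ± 9.0227 = (88.9773, 107.0227)

Rounded to 2 decimal places:

(88.98, 107.02)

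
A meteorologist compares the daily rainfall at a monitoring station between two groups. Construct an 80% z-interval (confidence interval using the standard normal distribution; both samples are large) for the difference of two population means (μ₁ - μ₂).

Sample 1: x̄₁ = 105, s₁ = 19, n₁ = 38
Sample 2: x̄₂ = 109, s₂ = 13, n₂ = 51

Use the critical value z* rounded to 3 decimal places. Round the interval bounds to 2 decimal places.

Both samples are large (n₁ = 38 ≥ 30, n₂ = 51 ≥ 30), so a z-interval for the difference of means applies.

Point estimate: x̄₁ - x̄₂ = 105 - 109 = -4

Standard error: SE = √(s₁²/n₁ + s₂²/n₂)
= √(19²/38 + 13²/51)
= √(9.500000 + 3.313725)
= 3.579626

For 80% confidence, z* = 1.282 (from standard normal table)
Margin of error: E = z* × SE = 1.282 × 3.579626 = 4.5891

Z-interval: (x̄₁ - x̄₂) ± E = -4 ± 4.5891 = (-8.5891, 0.5891)

Rounded to 2 decimal places:

(-8.59, 0.59)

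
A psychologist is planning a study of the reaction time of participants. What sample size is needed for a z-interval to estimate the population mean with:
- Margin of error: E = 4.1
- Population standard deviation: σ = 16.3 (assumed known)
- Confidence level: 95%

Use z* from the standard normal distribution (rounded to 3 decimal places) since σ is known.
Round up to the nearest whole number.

Using z* since population σ is known (z-interval formula).

For 95% confidence, z* = 1.96 (from standard normal table)

Sample size formula for z-interval: n = (z*σ/E)²

n = (1.96 × 16.3 / 4.1)²
  = (7.792195)²
  = 60.7183

Round up to the nearest whole number: n = 61

61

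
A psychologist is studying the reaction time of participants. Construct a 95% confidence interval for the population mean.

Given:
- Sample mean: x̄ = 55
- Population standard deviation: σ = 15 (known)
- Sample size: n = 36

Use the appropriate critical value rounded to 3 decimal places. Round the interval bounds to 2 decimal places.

The population standard deviation σ is known, so use a z-interval (standard normal critical value).

For 95% confidence, z* = 1.96 (from standard normal table)

Standard error: SE = σ/√n = 15/√36 = 2.500000

Margin of error: E = z* × SE = 1.96 × 2.500000 = 4.9000

Z-interval: x̄ ± E = 55 ± 4.9000 = (50.1000, 59.9000)

Rounded to 2 decimal places:

(50.10, 59.90)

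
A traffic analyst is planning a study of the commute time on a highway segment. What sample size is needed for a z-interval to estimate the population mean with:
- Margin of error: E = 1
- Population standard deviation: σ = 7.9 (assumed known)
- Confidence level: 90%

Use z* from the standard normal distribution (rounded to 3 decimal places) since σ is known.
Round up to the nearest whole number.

Using z* since population σ is known (z-interval formula).

For 90% confidence, z* = 1.645 (from standard normal table)

Sample size formula for z-interval: n = (z*σ/E)²

n = (1.645 × 7.9 / 1)²
  = (12.995500)²
  = 168.8830

Round up to the nearest whole number: n = 169

169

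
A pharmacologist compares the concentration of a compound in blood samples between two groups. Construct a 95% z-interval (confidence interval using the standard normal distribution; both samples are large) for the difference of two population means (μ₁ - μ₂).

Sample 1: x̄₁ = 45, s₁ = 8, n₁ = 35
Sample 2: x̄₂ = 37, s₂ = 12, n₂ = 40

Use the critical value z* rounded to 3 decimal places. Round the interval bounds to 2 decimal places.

Both samples are large (n₁ = 35 ≥ 30, n₂ = 40 ≥ 30), so a z-interval for the difference of means applies.

Point estimate: x̄₁ - x̄₂ = 45 - 37 = 8

Standard error: SE = √(s₁²/n₁ + s₂²/n₂)
= √(8²/35 + 12²/40)
= √(1.828571 + 3.600000)
= 2.329929

For 95% confidence, z* = 1.96 (from standard normal table)
Margin of error: E = z* × SE = 1.96 × 2.329929 = 4.5667

Z-interval: (x̄₁ - x̄₂) ± E = 8 ± 4.5667 = (3.4333, 12.5667)

Rounded to 2 decimal places:

(3.43, 12.57)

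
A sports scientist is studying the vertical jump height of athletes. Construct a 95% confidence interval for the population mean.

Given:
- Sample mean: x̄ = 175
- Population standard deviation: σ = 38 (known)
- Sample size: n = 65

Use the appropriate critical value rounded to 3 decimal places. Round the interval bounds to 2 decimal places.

The population standard deviation σ is known, so use a z-interval (standard normal critical value).

For 95% confidence, z* = 1.96 (from standard normal table)

Standard error: SE = σ/√n = 38/√65 = 4.713320

Margin of error: E = z* × SE = 1.96 × 4.713320 = 9.2381

Z-interval: x̄ ± E = 175 ± 9.2381 = (165.7619, 184.2381)

Rounded to 2 decimal places:

(165.76, 184.24)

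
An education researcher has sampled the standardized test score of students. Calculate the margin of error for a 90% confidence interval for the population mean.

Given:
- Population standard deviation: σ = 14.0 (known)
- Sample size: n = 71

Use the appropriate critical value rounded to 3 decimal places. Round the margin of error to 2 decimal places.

The population standard deviation σ is known, so use the z-interval margin of error formula.

For 90% confidence, z* = 1.645 (from standard normal table)

Margin of error formula for z-interval: E = z* × σ/√n

E = 1.645 × 14.0/√71
  = 1.645 × 1.661494
  = 2.7332

Rounded to 2 decimal places:

2.73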